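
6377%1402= 769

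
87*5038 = 438306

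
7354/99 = 74 + 28/99 = 74.28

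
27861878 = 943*29546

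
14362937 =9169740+5193197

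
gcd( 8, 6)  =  2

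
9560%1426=1004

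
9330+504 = 9834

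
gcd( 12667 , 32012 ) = 53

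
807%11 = 4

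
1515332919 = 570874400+944458519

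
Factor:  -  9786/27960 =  - 7/20= -  2^( - 2)* 5^(-1)*7^1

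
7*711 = 4977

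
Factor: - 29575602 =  - 2^1*3^2*7^1*234727^1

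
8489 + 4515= 13004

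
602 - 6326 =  - 5724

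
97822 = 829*118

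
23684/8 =5921/2 = 2960.50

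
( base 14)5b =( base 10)81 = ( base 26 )33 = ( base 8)121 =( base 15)56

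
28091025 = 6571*4275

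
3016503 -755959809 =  - 752943306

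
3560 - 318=3242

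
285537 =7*40791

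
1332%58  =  56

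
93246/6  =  15541 = 15541.00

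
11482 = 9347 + 2135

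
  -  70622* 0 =0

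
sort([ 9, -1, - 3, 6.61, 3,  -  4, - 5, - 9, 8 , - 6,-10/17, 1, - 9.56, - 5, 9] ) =[-9.56, - 9 , - 6, - 5, - 5,-4, - 3, - 1, - 10/17,1,3,6.61,  8, 9,9 ] 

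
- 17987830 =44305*( - 406)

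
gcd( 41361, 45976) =1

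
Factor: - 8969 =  - 8969^1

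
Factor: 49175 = 5^2*7^1*281^1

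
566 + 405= 971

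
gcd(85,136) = 17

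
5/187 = 5/187 = 0.03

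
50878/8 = 6359 +3/4 =6359.75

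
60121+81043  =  141164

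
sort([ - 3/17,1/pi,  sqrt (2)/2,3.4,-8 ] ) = [-8,- 3/17,1/pi, sqrt( 2 ) /2,3.4 ]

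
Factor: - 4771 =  - 13^1*367^1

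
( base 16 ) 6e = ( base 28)3q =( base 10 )110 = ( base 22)50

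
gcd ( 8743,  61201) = 8743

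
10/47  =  10/47 = 0.21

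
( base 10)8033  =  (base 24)dmh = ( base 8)17541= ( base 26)BMP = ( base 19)134f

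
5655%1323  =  363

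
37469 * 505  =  18921845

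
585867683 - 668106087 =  - 82238404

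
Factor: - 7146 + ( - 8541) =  - 15687 = - 3^3* 7^1*83^1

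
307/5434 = 307/5434=0.06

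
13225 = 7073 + 6152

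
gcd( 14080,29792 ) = 32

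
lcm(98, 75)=7350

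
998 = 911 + 87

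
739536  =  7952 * 93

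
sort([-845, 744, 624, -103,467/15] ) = [ - 845, - 103,467/15,624,744 ] 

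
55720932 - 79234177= - 23513245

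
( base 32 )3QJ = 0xf53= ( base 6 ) 30055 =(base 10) 3923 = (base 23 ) 79D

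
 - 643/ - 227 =643/227 = 2.83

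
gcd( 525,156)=3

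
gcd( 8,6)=2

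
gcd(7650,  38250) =7650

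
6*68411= 410466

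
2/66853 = 2/66853 = 0.00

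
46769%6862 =5597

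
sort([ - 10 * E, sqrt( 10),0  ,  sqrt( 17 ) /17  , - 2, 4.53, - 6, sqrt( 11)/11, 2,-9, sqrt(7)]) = [ - 10*E, - 9,  -  6, - 2, 0, sqrt( 17 ) /17,sqrt( 11 ) /11, 2, sqrt( 7), sqrt(10), 4.53]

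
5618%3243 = 2375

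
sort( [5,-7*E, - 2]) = [ - 7*E, - 2,5]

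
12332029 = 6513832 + 5818197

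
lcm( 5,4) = 20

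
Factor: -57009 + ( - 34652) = -91661 = - 71^1 * 1291^1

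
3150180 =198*15910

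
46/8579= 2/373 = 0.01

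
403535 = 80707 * 5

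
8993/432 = 8993/432 = 20.82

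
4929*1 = 4929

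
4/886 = 2/443=0.00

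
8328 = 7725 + 603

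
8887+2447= 11334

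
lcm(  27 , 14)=378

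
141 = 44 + 97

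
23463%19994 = 3469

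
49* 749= 36701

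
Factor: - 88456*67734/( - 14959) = 2^4 * 3^2 * 7^( - 1)*53^1*71^1* 2137^( -1)*11057^1 = 5991478704/14959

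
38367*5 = 191835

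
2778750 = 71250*39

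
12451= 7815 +4636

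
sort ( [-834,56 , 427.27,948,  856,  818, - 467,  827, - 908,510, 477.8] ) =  [ - 908, - 834, -467,56,427.27, 477.8, 510 , 818,827,856,948]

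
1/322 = 1/322 = 0.00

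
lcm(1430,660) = 8580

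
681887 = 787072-105185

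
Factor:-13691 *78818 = -2^1*13691^1 *39409^1 = - 1079097238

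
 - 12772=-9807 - 2965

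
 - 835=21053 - 21888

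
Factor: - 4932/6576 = -3/4 = - 2^( - 2 )*3^1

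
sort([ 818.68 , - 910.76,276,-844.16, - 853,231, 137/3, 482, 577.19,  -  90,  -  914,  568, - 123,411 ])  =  [ - 914,  -  910.76,  -  853, - 844.16,-123,-90,137/3, 231 , 276,411, 482,  568,577.19,818.68] 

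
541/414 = 1+127/414=1.31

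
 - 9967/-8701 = 1 + 1266/8701 =1.15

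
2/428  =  1/214 = 0.00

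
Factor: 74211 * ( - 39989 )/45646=-102331851/1574 = - 2^( - 1 ) * 3^1* 787^(-1) * 853^1 * 39989^1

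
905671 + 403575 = 1309246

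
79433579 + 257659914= 337093493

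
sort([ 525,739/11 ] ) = [ 739/11, 525] 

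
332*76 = 25232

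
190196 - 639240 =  - 449044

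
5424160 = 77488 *70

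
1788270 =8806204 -7017934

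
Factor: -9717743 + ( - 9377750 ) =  - 19095493 = - 19095493^1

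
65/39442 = 5/3034  =  0.00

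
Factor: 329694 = 2^1*3^1*54949^1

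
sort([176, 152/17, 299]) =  [152/17, 176, 299]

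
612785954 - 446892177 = 165893777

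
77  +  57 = 134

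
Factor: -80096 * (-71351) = 5714929696 = 2^5*7^1 * 2503^1*10193^1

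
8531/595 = 14+201/595=14.34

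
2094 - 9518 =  - 7424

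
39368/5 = 7873+3/5 = 7873.60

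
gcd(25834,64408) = 2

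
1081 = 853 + 228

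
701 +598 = 1299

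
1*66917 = 66917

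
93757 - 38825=54932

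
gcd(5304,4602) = 78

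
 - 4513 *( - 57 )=257241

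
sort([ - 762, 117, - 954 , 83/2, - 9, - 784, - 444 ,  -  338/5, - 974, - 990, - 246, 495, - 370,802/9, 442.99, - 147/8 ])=[  -  990, - 974 , - 954, - 784, - 762, - 444, - 370, - 246,-338/5,-147/8, - 9,83/2,802/9 , 117 , 442.99,495 ]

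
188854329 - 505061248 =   -  316206919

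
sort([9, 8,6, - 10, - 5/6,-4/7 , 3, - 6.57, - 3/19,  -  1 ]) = [ - 10 , - 6.57, - 1, - 5/6, - 4/7, - 3/19,3, 6, 8,9]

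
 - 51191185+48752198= - 2438987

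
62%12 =2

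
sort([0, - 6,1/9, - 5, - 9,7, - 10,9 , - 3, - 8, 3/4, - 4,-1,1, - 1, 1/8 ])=[  -  10, -9,-8, - 6, - 5, -4,-3, - 1, - 1 , 0,1/9,  1/8,  3/4,1, 7, 9] 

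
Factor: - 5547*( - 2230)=2^1*3^1*5^1*43^2*223^1 = 12369810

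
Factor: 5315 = 5^1*1063^1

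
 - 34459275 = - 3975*8669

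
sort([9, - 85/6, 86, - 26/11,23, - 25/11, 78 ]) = [ - 85/6, - 26/11,-25/11,9, 23,78, 86] 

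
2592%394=228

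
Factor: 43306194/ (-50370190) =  - 21653097/25185095 = - 3^1 * 5^(-1) * 13^(  -  1)*23^1 * 31^1*53^1 * 191^1*387463^( - 1 ) 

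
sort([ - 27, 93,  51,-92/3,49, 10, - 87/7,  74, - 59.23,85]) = [ - 59.23, - 92/3 , - 27, - 87/7, 10, 49, 51, 74,85,93]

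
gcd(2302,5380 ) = 2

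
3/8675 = 3/8675 = 0.00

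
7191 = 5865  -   - 1326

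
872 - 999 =-127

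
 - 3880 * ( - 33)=128040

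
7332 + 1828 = 9160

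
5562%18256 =5562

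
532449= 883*603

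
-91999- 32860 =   -  124859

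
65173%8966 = 2411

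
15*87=1305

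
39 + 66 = 105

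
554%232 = 90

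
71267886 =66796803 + 4471083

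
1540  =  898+642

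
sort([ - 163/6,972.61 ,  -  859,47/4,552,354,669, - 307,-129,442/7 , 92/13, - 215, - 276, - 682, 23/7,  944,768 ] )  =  [ - 859, - 682, -307, - 276 , - 215, - 129, - 163/6, 23/7 , 92/13,47/4, 442/7,354,  552,669,768,944,972.61 ]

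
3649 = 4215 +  - 566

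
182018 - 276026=- 94008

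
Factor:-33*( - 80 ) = 2^4*3^1*5^1*11^1 = 2640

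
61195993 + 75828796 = 137024789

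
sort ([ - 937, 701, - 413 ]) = [ - 937, - 413,701] 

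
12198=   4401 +7797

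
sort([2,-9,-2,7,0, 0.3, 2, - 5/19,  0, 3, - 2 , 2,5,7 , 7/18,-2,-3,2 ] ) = [ - 9, - 3,-2,-2,-2,-5/19,0, 0,0.3,  7/18,2,2, 2 , 2,3 , 5,7, 7]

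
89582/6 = 44791/3 = 14930.33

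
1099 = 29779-28680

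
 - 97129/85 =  - 1143 +26/85 = - 1142.69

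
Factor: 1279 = 1279^1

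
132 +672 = 804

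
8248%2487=787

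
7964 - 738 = 7226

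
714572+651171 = 1365743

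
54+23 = 77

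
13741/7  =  1963=1963.00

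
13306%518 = 356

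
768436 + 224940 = 993376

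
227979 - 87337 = 140642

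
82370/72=1144+1/36 = 1144.03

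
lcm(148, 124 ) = 4588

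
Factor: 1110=2^1*3^1 *5^1*37^1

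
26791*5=133955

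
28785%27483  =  1302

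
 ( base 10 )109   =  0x6D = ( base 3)11001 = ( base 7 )214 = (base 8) 155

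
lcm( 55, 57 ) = 3135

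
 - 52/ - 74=26/37=0.70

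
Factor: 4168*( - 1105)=  -  2^3*5^1*13^1*17^1*521^1 = -4605640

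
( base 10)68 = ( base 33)22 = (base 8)104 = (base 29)2a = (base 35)1x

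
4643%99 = 89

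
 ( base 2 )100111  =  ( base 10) 39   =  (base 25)1E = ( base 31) 18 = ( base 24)1F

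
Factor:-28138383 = -3^2 * 7^1*13^1*17^1*43^1*47^1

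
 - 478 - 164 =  - 642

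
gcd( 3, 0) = 3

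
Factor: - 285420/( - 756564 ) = 355/941 = 5^1 * 71^1*941^( - 1)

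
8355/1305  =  6+35/87=6.40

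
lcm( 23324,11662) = 23324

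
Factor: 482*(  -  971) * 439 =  - 205461658 = -2^1* 241^1*439^1*971^1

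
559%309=250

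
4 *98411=393644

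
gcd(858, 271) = 1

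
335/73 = 335/73 = 4.59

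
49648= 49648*1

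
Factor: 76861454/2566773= 2^1*3^( - 2)*11^( - 2)*17^1*2357^( - 1) * 2260631^1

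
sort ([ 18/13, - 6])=[ - 6, 18/13] 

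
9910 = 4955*2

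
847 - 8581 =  - 7734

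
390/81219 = 130/27073 = 0.00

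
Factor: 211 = 211^1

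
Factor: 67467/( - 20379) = -43^1*523^1*6793^( - 1 ) = - 22489/6793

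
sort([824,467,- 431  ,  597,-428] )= [-431, - 428, 467, 597, 824] 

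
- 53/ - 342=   53/342=0.15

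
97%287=97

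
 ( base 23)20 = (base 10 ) 46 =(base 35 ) 1b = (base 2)101110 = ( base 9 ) 51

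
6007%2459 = 1089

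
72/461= 72/461 = 0.16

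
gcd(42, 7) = 7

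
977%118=33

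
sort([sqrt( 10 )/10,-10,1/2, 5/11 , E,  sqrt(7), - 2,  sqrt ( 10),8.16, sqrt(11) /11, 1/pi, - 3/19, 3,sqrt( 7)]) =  [ - 10,-2,- 3/19 , sqrt( 11) /11, sqrt (10) /10 , 1/pi, 5/11, 1/2,sqrt( 7), sqrt (7), E,3, sqrt ( 10 ), 8.16]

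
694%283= 128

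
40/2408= 5/301 = 0.02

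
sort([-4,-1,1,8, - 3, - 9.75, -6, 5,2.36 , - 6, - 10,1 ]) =[ - 10, - 9.75 , - 6 , - 6 , - 4, - 3, - 1,  1,1, 2.36,5,  8] 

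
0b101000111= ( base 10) 327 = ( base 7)645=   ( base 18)103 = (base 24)df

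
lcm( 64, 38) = 1216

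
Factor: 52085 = 5^1*11^1*947^1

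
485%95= 10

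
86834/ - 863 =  -86834/863 = - 100.62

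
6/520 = 3/260 = 0.01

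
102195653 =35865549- - 66330104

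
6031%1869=424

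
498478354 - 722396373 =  - 223918019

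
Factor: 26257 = 7^1 *11^2*31^1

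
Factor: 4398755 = 5^1 * 383^1 * 2297^1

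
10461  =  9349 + 1112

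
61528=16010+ 45518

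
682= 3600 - 2918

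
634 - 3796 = -3162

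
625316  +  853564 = 1478880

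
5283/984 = 1761/328 = 5.37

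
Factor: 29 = 29^1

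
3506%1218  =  1070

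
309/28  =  309/28 = 11.04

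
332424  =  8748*38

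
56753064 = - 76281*( - 744)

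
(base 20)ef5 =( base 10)5905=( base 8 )13421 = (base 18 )1041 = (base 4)1130101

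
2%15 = 2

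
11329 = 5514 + 5815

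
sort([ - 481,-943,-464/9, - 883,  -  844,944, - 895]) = [ - 943, - 895, - 883, - 844, - 481, - 464/9, 944 ] 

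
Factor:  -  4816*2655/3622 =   -  2^3*3^2 * 5^1 *7^1*43^1*59^1*1811^( - 1 ) =-  6393240/1811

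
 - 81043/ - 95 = 853 + 8/95=853.08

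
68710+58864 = 127574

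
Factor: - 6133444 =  - 2^2*103^1  *14887^1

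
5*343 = 1715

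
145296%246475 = 145296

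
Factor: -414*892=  - 369288=- 2^3*3^2*23^1*223^1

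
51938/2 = 25969 = 25969.00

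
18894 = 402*47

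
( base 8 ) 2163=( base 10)1139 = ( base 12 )7ab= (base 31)15n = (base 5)14024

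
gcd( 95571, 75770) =1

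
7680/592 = 480/37 = 12.97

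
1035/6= 345/2 = 172.50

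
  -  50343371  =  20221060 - 70564431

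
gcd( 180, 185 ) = 5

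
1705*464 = 791120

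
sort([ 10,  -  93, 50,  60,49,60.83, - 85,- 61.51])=[ -93,  -  85, -61.51,10,49, 50,60, 60.83]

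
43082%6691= 2936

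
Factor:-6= - 2^1 * 3^1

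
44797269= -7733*(-5793)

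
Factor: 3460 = 2^2*5^1*173^1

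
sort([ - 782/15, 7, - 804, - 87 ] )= [ - 804, - 87, - 782/15,7]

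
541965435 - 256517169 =285448266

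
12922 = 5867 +7055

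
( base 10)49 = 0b110001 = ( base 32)1H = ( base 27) 1m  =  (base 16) 31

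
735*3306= 2429910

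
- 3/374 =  - 1 + 371/374 = - 0.01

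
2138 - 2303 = -165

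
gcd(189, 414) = 9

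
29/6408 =29/6408  =  0.00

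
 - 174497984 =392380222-566878206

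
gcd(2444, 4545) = 1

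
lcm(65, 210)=2730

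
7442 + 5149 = 12591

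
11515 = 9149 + 2366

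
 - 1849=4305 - 6154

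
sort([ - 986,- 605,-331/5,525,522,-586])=[  -  986, - 605, - 586,- 331/5,522, 525]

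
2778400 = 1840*1510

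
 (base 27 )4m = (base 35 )3P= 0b10000010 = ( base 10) 130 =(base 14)94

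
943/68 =13 + 59/68 = 13.87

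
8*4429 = 35432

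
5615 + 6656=12271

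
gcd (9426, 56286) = 6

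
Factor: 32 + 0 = 2^5= 32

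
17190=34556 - 17366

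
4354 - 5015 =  - 661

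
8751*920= 8050920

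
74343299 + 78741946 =153085245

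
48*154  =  7392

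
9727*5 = 48635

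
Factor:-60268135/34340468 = - 2^( - 2 )*5^1*479^( - 1) *17923^( - 1 )* 12053627^1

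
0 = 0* 1023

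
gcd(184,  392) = 8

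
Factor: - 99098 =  - 2^1 * 49549^1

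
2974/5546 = 1487/2773 = 0.54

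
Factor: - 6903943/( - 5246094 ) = 2^( - 1 ) *3^( - 1 ) *7^( - 1 )*29^1*317^1*751^1*124907^( - 1 ) 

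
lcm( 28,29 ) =812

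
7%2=1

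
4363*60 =261780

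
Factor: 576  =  2^6*3^2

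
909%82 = 7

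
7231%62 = 39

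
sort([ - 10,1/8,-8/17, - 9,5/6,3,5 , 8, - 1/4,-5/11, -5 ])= [-10,-9, - 5, - 8/17, -5/11 , - 1/4, 1/8, 5/6, 3,5, 8 ]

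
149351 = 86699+62652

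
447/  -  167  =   - 3 + 54/167 = -2.68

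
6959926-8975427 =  - 2015501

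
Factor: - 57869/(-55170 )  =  2^( - 1 ) * 3^ (  -  2 )*5^( - 1)*7^2*613^ ( - 1 )*1181^1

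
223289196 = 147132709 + 76156487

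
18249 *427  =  7792323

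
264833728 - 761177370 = - 496343642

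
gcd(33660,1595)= 55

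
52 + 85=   137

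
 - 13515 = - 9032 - 4483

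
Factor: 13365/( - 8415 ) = -27/17 = - 3^3*17^( - 1)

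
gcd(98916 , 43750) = 2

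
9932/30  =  331 + 1/15 = 331.07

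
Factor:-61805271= - 3^1*  11^1*19^1*98573^1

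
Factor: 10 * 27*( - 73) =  - 2^1*3^3*5^1*73^1=- 19710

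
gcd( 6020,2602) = 2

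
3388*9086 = 30783368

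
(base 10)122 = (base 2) 1111010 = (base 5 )442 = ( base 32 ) 3Q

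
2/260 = 1/130= 0.01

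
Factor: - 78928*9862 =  - 2^5  *  4931^1*4933^1 = - 778387936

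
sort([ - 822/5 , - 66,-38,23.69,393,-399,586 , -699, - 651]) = [  -  699,-651, - 399, - 822/5, - 66, - 38,23.69,393,586]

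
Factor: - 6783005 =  - 5^1*373^1*3637^1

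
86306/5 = 86306/5 = 17261.20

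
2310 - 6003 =- 3693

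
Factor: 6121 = 6121^1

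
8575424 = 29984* 286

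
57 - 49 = 8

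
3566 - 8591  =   - 5025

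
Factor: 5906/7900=2953/3950 = 2^(  -  1)*5^( - 2 )*79^( - 1 )*2953^1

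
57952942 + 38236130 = 96189072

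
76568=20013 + 56555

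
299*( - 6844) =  - 2046356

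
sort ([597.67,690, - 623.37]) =[ - 623.37, 597.67, 690 ] 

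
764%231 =71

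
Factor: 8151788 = 2^2 * 541^1*3767^1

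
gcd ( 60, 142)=2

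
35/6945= 7/1389 = 0.01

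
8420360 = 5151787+3268573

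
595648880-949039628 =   -  353390748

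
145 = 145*1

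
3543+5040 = 8583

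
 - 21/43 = -21/43 = -0.49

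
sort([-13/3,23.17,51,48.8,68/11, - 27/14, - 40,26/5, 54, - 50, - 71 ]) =[ - 71, - 50, - 40, - 13/3, - 27/14,26/5,68/11,23.17 , 48.8,51, 54 ]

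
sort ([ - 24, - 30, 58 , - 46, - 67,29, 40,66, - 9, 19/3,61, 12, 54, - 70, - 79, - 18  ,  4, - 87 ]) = [ - 87 , - 79, - 70, - 67, - 46, - 30,-24,- 18, - 9, 4, 19/3,12, 29 , 40,54, 58 , 61, 66 ]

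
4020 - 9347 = - 5327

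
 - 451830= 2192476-2644306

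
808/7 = 115 + 3/7 = 115.43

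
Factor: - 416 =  - 2^5  *  13^1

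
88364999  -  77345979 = 11019020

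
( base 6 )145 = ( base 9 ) 72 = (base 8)101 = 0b1000001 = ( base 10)65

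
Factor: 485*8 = 2^3 * 5^1*97^1= 3880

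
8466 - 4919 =3547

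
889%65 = 44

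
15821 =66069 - 50248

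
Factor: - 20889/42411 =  - 33/67=- 3^1 * 11^1*67^(  -  1)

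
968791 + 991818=1960609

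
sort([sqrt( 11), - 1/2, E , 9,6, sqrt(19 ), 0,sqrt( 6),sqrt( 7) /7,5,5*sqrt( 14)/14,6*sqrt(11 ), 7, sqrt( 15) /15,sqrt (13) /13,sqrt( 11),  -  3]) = [-3 ,-1/2,0,sqrt (15 )/15,sqrt( 13) /13, sqrt( 7 ) /7 , 5*sqrt(14 )/14,sqrt(6 ),E,sqrt(11),sqrt(11 ),  sqrt( 19), 5, 6,7,9, 6 * sqrt( 11 ) ]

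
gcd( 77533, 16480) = 1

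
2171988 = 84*25857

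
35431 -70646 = - 35215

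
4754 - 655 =4099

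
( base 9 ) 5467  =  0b111110111110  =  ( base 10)4030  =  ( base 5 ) 112110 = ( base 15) 12da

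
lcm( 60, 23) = 1380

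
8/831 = 8/831 = 0.01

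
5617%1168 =945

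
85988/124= 21497/31 = 693.45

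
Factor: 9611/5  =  5^( - 1 )*7^1*1373^1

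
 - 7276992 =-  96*75802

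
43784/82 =533 + 39/41 = 533.95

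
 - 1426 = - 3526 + 2100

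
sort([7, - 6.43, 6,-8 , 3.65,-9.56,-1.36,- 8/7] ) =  [ - 9.56,  -  8, - 6.43 , -1.36  , - 8/7,  3.65, 6 , 7]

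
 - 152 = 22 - 174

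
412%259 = 153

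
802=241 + 561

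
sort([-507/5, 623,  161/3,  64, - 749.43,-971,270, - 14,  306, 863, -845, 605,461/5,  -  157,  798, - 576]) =[ - 971, - 845, - 749.43, - 576, - 157,- 507/5,-14, 161/3, 64,461/5,  270, 306,605, 623, 798,863]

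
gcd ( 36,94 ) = 2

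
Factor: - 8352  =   - 2^5* 3^2*29^1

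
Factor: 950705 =5^1* 7^1* 23^1 *1181^1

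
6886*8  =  55088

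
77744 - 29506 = 48238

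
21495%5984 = 3543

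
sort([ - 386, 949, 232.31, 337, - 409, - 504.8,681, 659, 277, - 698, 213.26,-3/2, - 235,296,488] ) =[ - 698, - 504.8,  -  409,-386, - 235, - 3/2,213.26, 232.31, 277,296,337,  488,659, 681, 949]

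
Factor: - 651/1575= - 3^( - 1) * 5^ ( - 2 )*31^1 = - 31/75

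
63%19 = 6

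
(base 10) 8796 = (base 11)6677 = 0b10001001011100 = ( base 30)9n6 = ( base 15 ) 2916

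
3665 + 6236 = 9901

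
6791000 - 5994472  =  796528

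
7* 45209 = 316463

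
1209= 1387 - 178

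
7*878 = 6146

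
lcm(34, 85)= 170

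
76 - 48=28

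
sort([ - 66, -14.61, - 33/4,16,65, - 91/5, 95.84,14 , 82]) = [ - 66, - 91/5, - 14.61,-33/4, 14,16, 65, 82,  95.84]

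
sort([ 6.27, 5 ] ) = [ 5 , 6.27 ] 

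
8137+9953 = 18090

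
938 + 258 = 1196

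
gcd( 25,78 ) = 1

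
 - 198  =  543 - 741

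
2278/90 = 1139/45 = 25.31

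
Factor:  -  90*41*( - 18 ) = 66420 = 2^2*3^4*5^1*41^1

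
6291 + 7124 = 13415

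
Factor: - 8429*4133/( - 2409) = 3^( - 1)*11^(-1 )*73^(-1 ) * 4133^1*8429^1 = 34837057/2409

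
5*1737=8685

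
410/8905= 82/1781 = 0.05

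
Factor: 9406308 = 2^2*3^1 *463^1 * 1693^1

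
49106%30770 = 18336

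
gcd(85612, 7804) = 4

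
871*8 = 6968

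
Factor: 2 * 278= 2^2*139^1=556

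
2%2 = 0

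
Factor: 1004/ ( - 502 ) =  - 2^1= - 2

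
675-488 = 187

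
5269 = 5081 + 188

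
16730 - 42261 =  - 25531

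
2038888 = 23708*86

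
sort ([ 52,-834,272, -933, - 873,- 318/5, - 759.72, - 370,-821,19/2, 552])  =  [-933,-873,-834,-821,- 759.72, - 370,-318/5 , 19/2, 52, 272,552]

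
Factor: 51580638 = 2^1*3^5*211^1*503^1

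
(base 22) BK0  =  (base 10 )5764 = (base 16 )1684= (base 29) 6om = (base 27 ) 7od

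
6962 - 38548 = -31586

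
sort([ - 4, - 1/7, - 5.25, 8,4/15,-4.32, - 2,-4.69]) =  [-5.25, - 4.69, - 4.32, - 4,-2, - 1/7,4/15, 8 ] 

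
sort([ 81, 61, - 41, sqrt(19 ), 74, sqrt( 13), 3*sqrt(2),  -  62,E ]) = [ - 62, - 41 , E, sqrt (13 ), 3*sqrt( 2 ), sqrt( 19),61,74, 81] 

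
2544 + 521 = 3065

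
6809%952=145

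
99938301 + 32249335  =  132187636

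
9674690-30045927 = -20371237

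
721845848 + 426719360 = 1148565208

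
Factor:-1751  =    -  17^1*103^1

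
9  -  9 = 0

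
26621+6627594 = 6654215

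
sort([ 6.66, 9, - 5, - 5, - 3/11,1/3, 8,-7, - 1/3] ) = [ - 7, - 5,- 5, - 1/3,-3/11,1/3, 6.66, 8, 9]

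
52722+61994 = 114716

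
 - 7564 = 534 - 8098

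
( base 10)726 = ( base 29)p1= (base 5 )10401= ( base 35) KQ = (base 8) 1326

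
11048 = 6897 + 4151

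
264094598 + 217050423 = 481145021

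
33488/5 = 6697 + 3/5 = 6697.60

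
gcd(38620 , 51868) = 4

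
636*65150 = 41435400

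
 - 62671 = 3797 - 66468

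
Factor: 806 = 2^1*13^1*31^1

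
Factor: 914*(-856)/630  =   - 391192/315= - 2^3*3^( -2 )*5^( - 1) *7^( - 1 ) * 107^1*457^1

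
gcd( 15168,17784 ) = 24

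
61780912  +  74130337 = 135911249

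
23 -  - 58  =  81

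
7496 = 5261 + 2235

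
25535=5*5107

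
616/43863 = 616/43863 = 0.01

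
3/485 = 3/485  =  0.01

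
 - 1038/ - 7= 1038/7 = 148.29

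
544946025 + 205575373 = 750521398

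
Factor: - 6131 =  - 6131^1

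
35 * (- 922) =-32270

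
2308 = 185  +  2123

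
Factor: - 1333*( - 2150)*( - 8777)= - 2^1*5^2 * 31^1*43^2*67^1*131^1= - 25154443150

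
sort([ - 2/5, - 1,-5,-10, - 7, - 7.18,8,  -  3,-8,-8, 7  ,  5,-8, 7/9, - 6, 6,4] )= [-10, - 8 , - 8, - 8,-7.18, -7, - 6,  -  5,-3, - 1,-2/5, 7/9, 4, 5, 6, 7,  8 ] 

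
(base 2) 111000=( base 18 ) 32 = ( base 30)1Q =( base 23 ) 2A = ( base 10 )56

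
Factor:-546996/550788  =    -  577/581 = -7^( - 1 )*83^( - 1)*577^1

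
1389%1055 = 334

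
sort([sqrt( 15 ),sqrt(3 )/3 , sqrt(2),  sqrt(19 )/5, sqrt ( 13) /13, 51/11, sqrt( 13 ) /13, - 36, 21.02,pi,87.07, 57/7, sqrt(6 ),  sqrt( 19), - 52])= [ - 52, - 36, sqrt( 13 ) /13, sqrt( 13 ) /13, sqrt(3)/3, sqrt(19)/5 , sqrt(2 ), sqrt( 6 ),pi, sqrt( 15),  sqrt(19), 51/11, 57/7, 21.02, 87.07]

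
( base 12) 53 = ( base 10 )63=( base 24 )2f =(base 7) 120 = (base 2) 111111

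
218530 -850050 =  - 631520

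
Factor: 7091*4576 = 32448416 = 2^5*7^1*11^1*13^1*1013^1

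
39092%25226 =13866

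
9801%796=249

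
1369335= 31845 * 43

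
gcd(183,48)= 3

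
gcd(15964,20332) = 52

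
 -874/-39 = 874/39 = 22.41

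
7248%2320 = 288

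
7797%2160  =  1317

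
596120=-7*(  -  85160)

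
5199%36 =15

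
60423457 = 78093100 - 17669643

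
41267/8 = 41267/8= 5158.38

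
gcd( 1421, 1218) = 203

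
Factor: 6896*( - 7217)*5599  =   - 2^4*7^1*11^1*431^1*509^1 * 1031^1 = -278653450768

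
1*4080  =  4080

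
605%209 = 187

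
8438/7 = 8438/7 = 1205.43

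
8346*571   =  4765566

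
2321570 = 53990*43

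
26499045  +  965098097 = 991597142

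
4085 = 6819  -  2734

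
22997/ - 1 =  - 22997 + 0/1 = - 22997.00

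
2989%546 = 259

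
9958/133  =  9958/133= 74.87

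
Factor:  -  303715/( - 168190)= 437/242 = 2^(-1)*11^( - 2)*19^1 * 23^1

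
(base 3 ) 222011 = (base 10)706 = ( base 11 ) 592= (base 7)2026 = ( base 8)1302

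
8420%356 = 232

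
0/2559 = 0 = 0.00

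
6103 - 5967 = 136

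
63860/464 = 137  +  73/116  =  137.63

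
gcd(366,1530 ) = 6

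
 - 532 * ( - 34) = 18088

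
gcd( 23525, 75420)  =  5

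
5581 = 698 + 4883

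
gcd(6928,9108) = 4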